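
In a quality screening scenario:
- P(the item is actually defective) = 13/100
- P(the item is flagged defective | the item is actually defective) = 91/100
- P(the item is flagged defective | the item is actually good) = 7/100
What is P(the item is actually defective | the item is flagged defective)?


Using Bayes' theorem:
P(A|B) = P(B|A)·P(A) / P(B)

P(the item is flagged defective) = 91/100 × 13/100 + 7/100 × 87/100
= 1183/10000 + 609/10000 = 112/625

P(the item is actually defective|the item is flagged defective) = (1183/10000) / (112/625) = 169/256

P(the item is actually defective|the item is flagged defective) = 169/256 ≈ 66.02%


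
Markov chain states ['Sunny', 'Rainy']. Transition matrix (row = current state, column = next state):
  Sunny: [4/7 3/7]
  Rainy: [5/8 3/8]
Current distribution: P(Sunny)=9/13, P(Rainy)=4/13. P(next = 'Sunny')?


P(next=Sunny) = Σᵢ P(now=i)×P(i→Sunny)
= 9/13×4/7 + 4/13×5/8
= 36/91 + 5/26 = 107/182

P = 107/182 ≈ 0.5879


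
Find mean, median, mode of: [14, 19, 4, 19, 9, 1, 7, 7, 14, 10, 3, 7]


Sorted: [1, 3, 4, 7, 7, 7, 9, 10, 14, 14, 19, 19]
Mean = 114/12 = 19/2
Median = 8
Freq: {14: 2, 19: 2, 4: 1, 9: 1, 1: 1, 7: 3, 10: 1, 3: 1}
Mode: [7]

Mean=19/2, Median=8, Mode=7


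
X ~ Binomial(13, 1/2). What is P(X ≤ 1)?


P(X ≤ 1) = Σ P(X=i) for i=0..1
P(X=0) = 1/8192
P(X=1) = 13/8192
Sum = 7/4096

P(X ≤ 1) = 7/4096 ≈ 0.17%


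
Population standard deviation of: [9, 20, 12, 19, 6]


Mean = 66/5
  (9-66/5)²=441/25
  (20-66/5)²=1156/25
  (12-66/5)²=36/25
  (19-66/5)²=841/25
  (6-66/5)²=1296/25
Σ(x-μ)² = 754/5
σ² = (754/5)/5 = 754/25

σ = √(754/25) ≈ 5.4918


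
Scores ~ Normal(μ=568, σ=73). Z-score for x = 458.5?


z = (x - μ)/σ = (458.5 - 568)/73 = -1.5

z = -1.5


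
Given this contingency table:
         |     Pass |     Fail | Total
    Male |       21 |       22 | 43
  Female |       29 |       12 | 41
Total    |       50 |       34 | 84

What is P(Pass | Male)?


P(Pass | Male) = 21/(21+22) = 21/43

P(Pass|Male) = 21/43 ≈ 48.84%


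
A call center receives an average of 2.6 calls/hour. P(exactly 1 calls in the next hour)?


Poisson(λ=2.6): P(X=1) = e^(-λ)×λ^k/k!
= e^(-2.6) × 2.6^1 / 1!
≈ 0.07427357821 × 2.6 / 1 ≈ 0.193111

P(X=1) ≈ 0.193111 ≈ 19.31%


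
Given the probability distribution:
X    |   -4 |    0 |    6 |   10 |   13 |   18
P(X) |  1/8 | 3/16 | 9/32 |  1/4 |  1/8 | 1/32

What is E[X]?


E[X] = Σ x·P(X=x)
= (-4)×(1/8) + (0)×(3/16) + (6)×(9/32) + (10)×(1/4) + (13)×(1/8) + (18)×(1/32)
= 47/8

E[X] = 47/8


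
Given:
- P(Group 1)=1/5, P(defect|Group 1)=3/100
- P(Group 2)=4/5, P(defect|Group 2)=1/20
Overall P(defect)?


P(B) = Σ P(B|Aᵢ)×P(Aᵢ)
  3/100×1/5 = 3/500
  1/20×4/5 = 1/25
Sum = 23/500

P(defect) = 23/500 ≈ 4.60%


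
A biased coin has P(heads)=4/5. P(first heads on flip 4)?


Geometric: P(X=4) = (1-p)^(k-1)×p = (1/5)^3×4/5 = 4/625

P(X=4) = 4/625 ≈ 0.64%


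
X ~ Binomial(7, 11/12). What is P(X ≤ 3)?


P(X ≤ 3) = Σ P(X=i) for i=0..3
P(X=0) = 1/35831808
P(X=1) = 77/35831808
P(X=2) = 847/11943936
P(X=3) = 46585/35831808
Sum = 12301/8957952

P(X ≤ 3) = 12301/8957952 ≈ 0.14%


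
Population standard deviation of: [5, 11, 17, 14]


Mean = 47/4
  (5-47/4)²=729/16
  (11-47/4)²=9/16
  (17-47/4)²=441/16
  (14-47/4)²=81/16
Σ(x-μ)² = 315/4
σ² = (315/4)/4 = 315/16

σ = √(315/16) ≈ 4.4371


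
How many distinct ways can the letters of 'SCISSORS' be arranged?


Letters: 8, freq: {'S': 4, 'C': 1, 'I': 1, 'O': 1, 'R': 1}
8!/(4!×1!×1!×1!×1!) = 40320/24 = 1680

1680


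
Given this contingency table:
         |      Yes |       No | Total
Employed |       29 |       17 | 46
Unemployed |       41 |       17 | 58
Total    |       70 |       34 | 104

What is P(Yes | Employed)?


P(Yes | Employed) = 29/(29+17) = 29/46

P(Yes|Employed) = 29/46 ≈ 63.04%


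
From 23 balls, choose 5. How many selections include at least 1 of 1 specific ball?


Complement: C(23,5) - C(22,5) = 33649 - 26334 = 7315

7315


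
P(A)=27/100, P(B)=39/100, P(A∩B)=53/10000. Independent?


P(A)×P(B) = 1053/10000
P(A∩B) = 53/10000
Not equal → NOT independent

No, not independent


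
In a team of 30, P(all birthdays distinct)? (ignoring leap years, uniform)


P(all different) = Π(365-i)/365 for i=0..29
= (365/365)×(364/365)×...×(336/365)
= 0.293684

P ≈ 0.2937 ≈ 29.37%


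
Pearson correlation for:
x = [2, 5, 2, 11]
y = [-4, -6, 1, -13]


n=4, Σx=20, Σy=-22, Σxy=-179, Σx²=154, Σy²=222
r = (4×(-179) - 20×(-22))/√((4×154 - 20²)(4×222 - (-22)²))
= -276/√(216×404) = -276/√87264 ≈ -276/295.4048 ≈ -0.9343

r ≈ -0.9343


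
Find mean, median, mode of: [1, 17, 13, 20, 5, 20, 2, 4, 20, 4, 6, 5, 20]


Sorted: [1, 2, 4, 4, 5, 5, 6, 13, 17, 20, 20, 20, 20]
Mean = 137/13
Median = 6
Freq: {1: 1, 17: 1, 13: 1, 20: 4, 5: 2, 2: 1, 4: 2, 6: 1}
Mode: [20]

Mean=137/13, Median=6, Mode=20


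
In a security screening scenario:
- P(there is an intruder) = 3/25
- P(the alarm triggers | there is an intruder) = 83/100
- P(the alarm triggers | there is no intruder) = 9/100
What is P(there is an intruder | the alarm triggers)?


Using Bayes' theorem:
P(A|B) = P(B|A)·P(A) / P(B)

P(the alarm triggers) = 83/100 × 3/25 + 9/100 × 22/25
= 249/2500 + 99/1250 = 447/2500

P(there is an intruder|the alarm triggers) = (249/2500) / (447/2500) = 83/149

P(there is an intruder|the alarm triggers) = 83/149 ≈ 55.70%


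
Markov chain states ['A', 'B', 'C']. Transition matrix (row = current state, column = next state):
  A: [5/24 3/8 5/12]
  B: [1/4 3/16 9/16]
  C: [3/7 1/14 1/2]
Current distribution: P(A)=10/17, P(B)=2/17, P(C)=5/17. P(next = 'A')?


P(next=A) = Σᵢ P(now=i)×P(i→A)
= 10/17×5/24 + 2/17×1/4 + 5/17×3/7
= 25/204 + 1/34 + 15/119 = 397/1428

P = 397/1428 ≈ 0.2780


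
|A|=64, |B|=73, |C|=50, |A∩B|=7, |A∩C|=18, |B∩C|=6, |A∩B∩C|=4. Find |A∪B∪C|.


|A∪B∪C| = 64+73+50-7-18-6+4 = 160

|A∪B∪C| = 160


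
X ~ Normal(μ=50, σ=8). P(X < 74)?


z = (74-50)/8 = 3.0
P(Z < 3.0) = 0.9987

P(X < 74) ≈ 0.9987


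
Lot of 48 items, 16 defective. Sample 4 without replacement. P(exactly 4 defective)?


Hypergeometric: C(16,4)×C(32,0)/C(48,4)
= 1820×1/194580 = 91/9729

P(X=4) = 91/9729 ≈ 0.94%


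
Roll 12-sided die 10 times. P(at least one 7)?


P(no 7)^10 = (11/12)^10 = 25937424601/61917364224
P(≥1) = 1 - 25937424601/61917364224 = 35979939623/61917364224

P = 35979939623/61917364224 ≈ 58.11%


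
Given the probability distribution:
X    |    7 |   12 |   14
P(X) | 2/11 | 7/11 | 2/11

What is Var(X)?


E[X] = 126/11
E[X²] = 1498/11
Var(X) = E[X²] - (E[X])² = 1498/11 - 15876/121 = 602/121

Var(X) = 602/121 ≈ 4.9752


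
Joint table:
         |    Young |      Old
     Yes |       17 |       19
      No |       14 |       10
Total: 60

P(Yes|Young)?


P(Yes|Young) = 17/(17+14) = 17/31

P = 17/31 ≈ 54.84%


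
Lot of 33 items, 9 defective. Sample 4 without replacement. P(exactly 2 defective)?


Hypergeometric: C(9,2)×C(24,2)/C(33,4)
= 36×276/40920 = 414/1705

P(X=2) = 414/1705 ≈ 24.28%


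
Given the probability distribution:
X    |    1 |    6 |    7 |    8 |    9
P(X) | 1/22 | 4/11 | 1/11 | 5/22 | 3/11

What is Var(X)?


E[X] = 157/22
E[X²] = 1193/22
Var(X) = E[X²] - (E[X])² = 1193/22 - 24649/484 = 1597/484

Var(X) = 1597/484 ≈ 3.2996


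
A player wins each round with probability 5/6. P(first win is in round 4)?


Geometric: P(X=4) = (1-p)^(k-1)×p = (1/6)^3×5/6 = 5/1296

P(X=4) = 5/1296 ≈ 0.39%


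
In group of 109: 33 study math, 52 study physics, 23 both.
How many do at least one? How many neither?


|A∪B| = 33+52-23 = 62
Neither = 109-62 = 47

At least one: 62; Neither: 47


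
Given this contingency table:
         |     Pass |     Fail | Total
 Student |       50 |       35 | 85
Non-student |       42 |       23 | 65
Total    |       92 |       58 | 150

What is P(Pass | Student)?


P(Pass | Student) = 50/(50+35) = 50/85 = 10/17

P(Pass|Student) = 10/17 ≈ 58.82%


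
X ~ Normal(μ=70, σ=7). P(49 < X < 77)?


z₁=(49-70)/7=-3.0, z₂=(77-70)/7=1.0
P = Φ(1.0) - Φ(-3.0) = 0.841345 - 0.001350 = 0.839995 ≈ 0.8400

P(49 < X < 77) ≈ 0.8400


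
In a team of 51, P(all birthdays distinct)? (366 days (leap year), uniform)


P(all different) = Π(366-i)/366 for i=0..50
= (366/366)×(365/366)×...×(316/366)
= 0.025839

P ≈ 0.0258 ≈ 2.58%


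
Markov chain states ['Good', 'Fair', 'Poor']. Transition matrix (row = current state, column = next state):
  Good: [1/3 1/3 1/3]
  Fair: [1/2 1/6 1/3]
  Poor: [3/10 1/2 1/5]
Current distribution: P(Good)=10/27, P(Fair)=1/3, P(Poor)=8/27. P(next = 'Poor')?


P(next=Poor) = Σᵢ P(now=i)×P(i→Poor)
= 10/27×1/3 + 1/3×1/3 + 8/27×1/5
= 10/81 + 1/9 + 8/135 = 119/405

P = 119/405 ≈ 0.2938


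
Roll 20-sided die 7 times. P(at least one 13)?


P(no 13)^7 = (19/20)^7 = 893871739/1280000000
P(≥1) = 1 - 893871739/1280000000 = 386128261/1280000000

P = 386128261/1280000000 ≈ 30.17%


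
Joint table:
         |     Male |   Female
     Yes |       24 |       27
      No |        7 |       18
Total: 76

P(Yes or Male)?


P(Yes∨Male) = P(Yes) + P(Male) - P(Yes∧Male)
= (51 + 31 - 24)/76 = 58/76 = 29/38

P = 29/38 ≈ 76.32%


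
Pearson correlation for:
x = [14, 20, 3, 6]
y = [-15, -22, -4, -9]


n=4, Σx=43, Σy=-50, Σxy=-716, Σx²=641, Σy²=806
r = (4×(-716) - 43×(-50))/√((4×641 - 43²)(4×806 - (-50)²))
= -714/√(715×724) = -714/√517660 ≈ -714/719.4859 ≈ -0.9924

r ≈ -0.9924


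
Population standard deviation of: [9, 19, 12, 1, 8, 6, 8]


Mean = 63/7 = 9
  (9-9)²=0
  (19-9)²=100
  (12-9)²=9
  (1-9)²=64
  (8-9)²=1
  (6-9)²=9
  (8-9)²=1
Σ(x-μ)² = 184
σ² = 184/7

σ = √(184/7) ≈ 5.1270


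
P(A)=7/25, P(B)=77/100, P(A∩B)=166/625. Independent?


P(A)×P(B) = 539/2500
P(A∩B) = 166/625
Not equal → NOT independent

No, not independent


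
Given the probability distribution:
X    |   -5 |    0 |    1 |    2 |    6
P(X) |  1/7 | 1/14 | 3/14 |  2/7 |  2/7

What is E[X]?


E[X] = Σ x·P(X=x)
= (-5)×(1/7) + (0)×(1/14) + (1)×(3/14) + (2)×(2/7) + (6)×(2/7)
= 25/14

E[X] = 25/14


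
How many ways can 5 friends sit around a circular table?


Circular arrangements of 5 distinct objects: fix one position to break rotational symmetry.
(n-1)! = 4! = 24

24


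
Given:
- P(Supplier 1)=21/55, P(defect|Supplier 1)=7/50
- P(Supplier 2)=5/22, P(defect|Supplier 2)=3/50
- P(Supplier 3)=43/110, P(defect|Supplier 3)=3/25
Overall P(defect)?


P(B) = Σ P(B|Aᵢ)×P(Aᵢ)
  7/50×21/55 = 147/2750
  3/50×5/22 = 3/220
  3/25×43/110 = 129/2750
Sum = 57/500

P(defect) = 57/500 ≈ 11.40%


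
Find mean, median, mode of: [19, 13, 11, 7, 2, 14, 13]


Sorted: [2, 7, 11, 13, 13, 14, 19]
Mean = 79/7
Median = 13
Freq: {19: 1, 13: 2, 11: 1, 7: 1, 2: 1, 14: 1}
Mode: [13]

Mean=79/7, Median=13, Mode=13


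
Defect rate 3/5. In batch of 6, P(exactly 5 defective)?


Binomial: P(X=5) = C(6,5)×p^5×(1-p)^1
= 6 × 243/3125 × 2/5 = 2916/15625

P(X=5) = 2916/15625 ≈ 18.66%


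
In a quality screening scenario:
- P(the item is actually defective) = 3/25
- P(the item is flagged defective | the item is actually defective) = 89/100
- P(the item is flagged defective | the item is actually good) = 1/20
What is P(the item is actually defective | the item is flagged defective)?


Using Bayes' theorem:
P(A|B) = P(B|A)·P(A) / P(B)

P(the item is flagged defective) = 89/100 × 3/25 + 1/20 × 22/25
= 267/2500 + 11/250 = 377/2500

P(the item is actually defective|the item is flagged defective) = (267/2500) / (377/2500) = 267/377

P(the item is actually defective|the item is flagged defective) = 267/377 ≈ 70.82%


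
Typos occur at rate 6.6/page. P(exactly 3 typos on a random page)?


Poisson(λ=6.6): P(X=3) = e^(-λ)×λ^k/k!
= e^(-6.6) × 6.6^3 / 3!
≈ 0.001360368038 × 287.496 / 6 ≈ 0.065183

P(X=3) ≈ 0.065183 ≈ 6.52%


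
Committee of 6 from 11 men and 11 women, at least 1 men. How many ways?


Count by #men:
  1M,5W: C(11,1)×C(11,5)=5082
  2M,4W: C(11,2)×C(11,4)=18150
  3M,3W: C(11,3)×C(11,3)=27225
  4M,2W: C(11,4)×C(11,2)=18150
  5M,1W: C(11,5)×C(11,1)=5082
  6M,0W: C(11,6)×C(11,0)=462
Total = 74151

74151


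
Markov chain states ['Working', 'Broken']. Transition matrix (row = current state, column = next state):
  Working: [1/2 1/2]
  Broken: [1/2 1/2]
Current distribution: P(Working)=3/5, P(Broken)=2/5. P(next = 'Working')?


P(next=Working) = Σᵢ P(now=i)×P(i→Working)
= 3/5×1/2 + 2/5×1/2
= 3/10 + 1/5 = 1/2

P = 1/2 ≈ 0.5000


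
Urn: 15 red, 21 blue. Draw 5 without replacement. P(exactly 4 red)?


Hypergeometric: C(15,4)×C(21,1)/C(36,5)
= 1365×21/376992 = 455/5984

P(X=4) = 455/5984 ≈ 7.60%


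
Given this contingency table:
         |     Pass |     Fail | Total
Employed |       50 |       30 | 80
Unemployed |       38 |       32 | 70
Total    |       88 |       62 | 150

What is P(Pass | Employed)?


P(Pass | Employed) = 50/(50+30) = 50/80 = 5/8

P(Pass|Employed) = 5/8 ≈ 62.50%


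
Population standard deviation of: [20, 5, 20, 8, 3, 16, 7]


Mean = 79/7
  (20-79/7)²=3721/49
  (5-79/7)²=1936/49
  (20-79/7)²=3721/49
  (8-79/7)²=529/49
  (3-79/7)²=3364/49
  (16-79/7)²=1089/49
  (7-79/7)²=900/49
Σ(x-μ)² = 2180/7
σ² = (2180/7)/7 = 2180/49

σ = √(2180/49) ≈ 6.6701


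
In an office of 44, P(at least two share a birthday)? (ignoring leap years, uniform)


P(all different) = Π(365-i)/365 for i=0..43
= 0.067115
P(match) = 1 - 0.067115 = 0.932885

P ≈ 0.9329 ≈ 93.29%


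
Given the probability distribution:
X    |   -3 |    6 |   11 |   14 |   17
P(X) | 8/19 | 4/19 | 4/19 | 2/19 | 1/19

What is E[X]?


E[X] = Σ x·P(X=x)
= (-3)×(8/19) + (6)×(4/19) + (11)×(4/19) + (14)×(2/19) + (17)×(1/19)
= 89/19

E[X] = 89/19


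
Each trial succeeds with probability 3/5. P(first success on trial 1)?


Geometric: P(X=1) = (1-p)^(k-1)×p = (2/5)^0×3/5 = 3/5

P(X=1) = 3/5 ≈ 60.00%


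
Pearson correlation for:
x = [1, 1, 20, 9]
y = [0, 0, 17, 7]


n=4, Σx=31, Σy=24, Σxy=403, Σx²=483, Σy²=338
r = (4×403 - 31×24)/√((4×483 - 31²)(4×338 - 24²))
= 868/√(971×776) = 868/√753496 ≈ 868/868.0415 ≈ 1.0000

r ≈ 1.0000


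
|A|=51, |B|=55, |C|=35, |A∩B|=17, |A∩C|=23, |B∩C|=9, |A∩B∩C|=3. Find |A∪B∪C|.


|A∪B∪C| = 51+55+35-17-23-9+3 = 95

|A∪B∪C| = 95


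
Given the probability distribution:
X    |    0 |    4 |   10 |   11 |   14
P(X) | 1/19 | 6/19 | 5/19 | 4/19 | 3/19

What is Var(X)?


E[X] = 160/19
E[X²] = 1668/19
Var(X) = E[X²] - (E[X])² = 1668/19 - 25600/361 = 6092/361

Var(X) = 6092/361 ≈ 16.8753


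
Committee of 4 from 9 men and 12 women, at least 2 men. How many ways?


Count by #men:
  2M,2W: C(9,2)×C(12,2)=2376
  3M,1W: C(9,3)×C(12,1)=1008
  4M,0W: C(9,4)×C(12,0)=126
Total = 3510

3510


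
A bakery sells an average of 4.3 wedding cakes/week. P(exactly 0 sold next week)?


Poisson(λ=4.3): P(X=0) = e^(-λ)×λ^k/k!
= e^(-4.3) × 4.3^0 / 0!
≈ 0.01356855901 × 1 / 1 ≈ 0.013569

P(X=0) ≈ 0.013569 ≈ 1.36%


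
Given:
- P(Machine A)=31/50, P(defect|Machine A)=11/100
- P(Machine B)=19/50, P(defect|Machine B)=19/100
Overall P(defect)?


P(B) = Σ P(B|Aᵢ)×P(Aᵢ)
  11/100×31/50 = 341/5000
  19/100×19/50 = 361/5000
Sum = 351/2500

P(defect) = 351/2500 ≈ 14.04%


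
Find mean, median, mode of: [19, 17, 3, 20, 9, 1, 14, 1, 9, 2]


Sorted: [1, 1, 2, 3, 9, 9, 14, 17, 19, 20]
Mean = 95/10 = 19/2
Median = 9
Freq: {19: 1, 17: 1, 3: 1, 20: 1, 9: 2, 1: 2, 14: 1, 2: 1}
Mode: [1, 9]

Mean=19/2, Median=9, Mode=[1, 9]


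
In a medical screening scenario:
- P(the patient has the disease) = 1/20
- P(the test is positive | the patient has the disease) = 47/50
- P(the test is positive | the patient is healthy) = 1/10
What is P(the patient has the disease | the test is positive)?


Using Bayes' theorem:
P(A|B) = P(B|A)·P(A) / P(B)

P(the test is positive) = 47/50 × 1/20 + 1/10 × 19/20
= 47/1000 + 19/200 = 71/500

P(the patient has the disease|the test is positive) = (47/1000) / (71/500) = 47/142

P(the patient has the disease|the test is positive) = 47/142 ≈ 33.10%


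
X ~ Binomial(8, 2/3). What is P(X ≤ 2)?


P(X ≤ 2) = Σ P(X=i) for i=0..2
P(X=0) = 1/6561
P(X=1) = 16/6561
P(X=2) = 112/6561
Sum = 43/2187

P(X ≤ 2) = 43/2187 ≈ 1.97%


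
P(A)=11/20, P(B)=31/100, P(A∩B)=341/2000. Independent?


P(A)×P(B) = 341/2000
P(A∩B) = 341/2000
Equal ✓ → Independent

Yes, independent


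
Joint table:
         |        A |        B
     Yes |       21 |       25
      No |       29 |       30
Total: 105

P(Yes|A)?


P(Yes|A) = 21/(21+29) = 21/50

P = 21/50 ≈ 42.00%


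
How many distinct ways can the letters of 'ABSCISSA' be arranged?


Letters: 8, freq: {'A': 2, 'B': 1, 'S': 3, 'C': 1, 'I': 1}
8!/(2!×1!×3!×1!×1!) = 40320/12 = 3360

3360


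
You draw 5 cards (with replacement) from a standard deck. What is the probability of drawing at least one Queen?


P(not a Queen) = 48/52 = 12/13
P(none in 5 draws) = (12/13)^5 = 248832/371293
P(≥1 Queen) = 1 - 248832/371293 = 122461/371293

P = 122461/371293 ≈ 32.98%


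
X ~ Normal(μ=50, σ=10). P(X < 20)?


z = (20-50)/10 = -3.0
P(Z < -3.0) = 0.0013

P(X < 20) ≈ 0.0013


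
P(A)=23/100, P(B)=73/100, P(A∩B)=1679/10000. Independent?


P(A)×P(B) = 1679/10000
P(A∩B) = 1679/10000
Equal ✓ → Independent

Yes, independent


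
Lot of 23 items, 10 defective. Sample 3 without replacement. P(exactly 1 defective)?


Hypergeometric: C(10,1)×C(13,2)/C(23,3)
= 10×78/1771 = 780/1771

P(X=1) = 780/1771 ≈ 44.04%


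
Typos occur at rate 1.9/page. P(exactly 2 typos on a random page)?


Poisson(λ=1.9): P(X=2) = e^(-λ)×λ^k/k!
= e^(-1.9) × 1.9^2 / 2!
≈ 0.1495686192 × 3.61 / 2 ≈ 0.269971

P(X=2) ≈ 0.269971 ≈ 27.00%


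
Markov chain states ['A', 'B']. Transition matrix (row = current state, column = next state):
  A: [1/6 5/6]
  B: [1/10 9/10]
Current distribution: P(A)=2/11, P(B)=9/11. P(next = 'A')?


P(next=A) = Σᵢ P(now=i)×P(i→A)
= 2/11×1/6 + 9/11×1/10
= 1/33 + 9/110 = 37/330

P = 37/330 ≈ 0.1121


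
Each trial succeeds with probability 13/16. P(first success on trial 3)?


Geometric: P(X=3) = (1-p)^(k-1)×p = (3/16)^2×13/16 = 117/4096

P(X=3) = 117/4096 ≈ 2.86%


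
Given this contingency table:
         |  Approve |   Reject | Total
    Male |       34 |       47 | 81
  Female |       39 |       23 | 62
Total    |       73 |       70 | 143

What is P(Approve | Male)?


P(Approve | Male) = 34/(34+47) = 34/81

P(Approve|Male) = 34/81 ≈ 41.98%


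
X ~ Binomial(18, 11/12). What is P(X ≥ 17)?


P(X ≥ 17) = Σ P(X=i) for i=17..18
P(X=17) = 505447028499293771/1479074071160291328
P(X=18) = 5559917313492231481/26623333280885243904
Sum = 14657963826479519359/26623333280885243904

P(X ≥ 17) = 14657963826479519359/26623333280885243904 ≈ 55.06%


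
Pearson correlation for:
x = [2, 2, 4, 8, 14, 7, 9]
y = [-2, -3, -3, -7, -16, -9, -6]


n=7, Σx=46, Σy=-46, Σxy=-419, Σx²=414, Σy²=444
r = (7×(-419) - 46×(-46))/√((7×414 - 46²)(7×444 - (-46)²))
= -817/√(782×992) = -817/√775744 ≈ -817/880.7633 ≈ -0.9276

r ≈ -0.9276


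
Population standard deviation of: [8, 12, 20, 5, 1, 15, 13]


Mean = 74/7
  (8-74/7)²=324/49
  (12-74/7)²=100/49
  (20-74/7)²=4356/49
  (5-74/7)²=1521/49
  (1-74/7)²=4489/49
  (15-74/7)²=961/49
  (13-74/7)²=289/49
Σ(x-μ)² = 1720/7
σ² = (1720/7)/7 = 1720/49

σ = √(1720/49) ≈ 5.9247


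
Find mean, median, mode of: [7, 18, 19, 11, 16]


Sorted: [7, 11, 16, 18, 19]
Mean = 71/5
Median = 16
Freq: {7: 1, 18: 1, 19: 1, 11: 1, 16: 1}
Mode: No mode

Mean=71/5, Median=16, Mode=No mode


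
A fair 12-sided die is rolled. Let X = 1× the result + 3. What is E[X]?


E[die] = (1+12)/2 = 13/2
E[X] = 1×13/2 + 3 = 19/2

E[X] = 19/2


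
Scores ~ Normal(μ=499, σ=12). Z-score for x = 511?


z = (x - μ)/σ = (511 - 499)/12 = 1.0

z = 1.0


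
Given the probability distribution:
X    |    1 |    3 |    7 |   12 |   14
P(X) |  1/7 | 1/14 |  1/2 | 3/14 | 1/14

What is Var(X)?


E[X] = 52/7
E[X²] = 491/7
Var(X) = E[X²] - (E[X])² = 491/7 - 2704/49 = 733/49

Var(X) = 733/49 ≈ 14.9592


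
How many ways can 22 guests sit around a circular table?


Circular arrangements of 22 distinct objects: fix one position to break rotational symmetry.
(n-1)! = 21! = 51090942171709440000

51090942171709440000


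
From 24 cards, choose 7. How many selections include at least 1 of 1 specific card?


Complement: C(24,7) - C(23,7) = 346104 - 245157 = 100947

100947


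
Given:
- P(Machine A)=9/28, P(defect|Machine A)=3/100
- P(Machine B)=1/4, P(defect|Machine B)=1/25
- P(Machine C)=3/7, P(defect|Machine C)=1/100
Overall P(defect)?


P(B) = Σ P(B|Aᵢ)×P(Aᵢ)
  3/100×9/28 = 27/2800
  1/25×1/4 = 1/100
  1/100×3/7 = 3/700
Sum = 67/2800

P(defect) = 67/2800 ≈ 2.39%


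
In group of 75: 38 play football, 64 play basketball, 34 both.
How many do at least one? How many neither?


|A∪B| = 38+64-34 = 68
Neither = 75-68 = 7

At least one: 68; Neither: 7


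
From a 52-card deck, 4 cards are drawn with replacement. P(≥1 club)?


P(not a club) = 39/52 = 3/4
P(none in 4 draws) = (3/4)^4 = 81/256
P(≥1 club) = 1 - 81/256 = 175/256

P = 175/256 ≈ 68.36%


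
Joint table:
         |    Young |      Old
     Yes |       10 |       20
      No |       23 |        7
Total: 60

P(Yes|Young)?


P(Yes|Young) = 10/(10+23) = 10/33

P = 10/33 ≈ 30.30%


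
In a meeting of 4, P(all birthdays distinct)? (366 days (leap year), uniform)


P(all different) = Π(366-i)/366 for i=0..3
= (366/366)×(365/366)×...×(363/366)
= 0.983689

P ≈ 0.9837 ≈ 98.37%


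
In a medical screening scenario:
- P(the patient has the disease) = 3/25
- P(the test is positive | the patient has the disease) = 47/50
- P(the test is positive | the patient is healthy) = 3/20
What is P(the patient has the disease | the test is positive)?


Using Bayes' theorem:
P(A|B) = P(B|A)·P(A) / P(B)

P(the test is positive) = 47/50 × 3/25 + 3/20 × 22/25
= 141/1250 + 33/250 = 153/625

P(the patient has the disease|the test is positive) = (141/1250) / (153/625) = 47/102

P(the patient has the disease|the test is positive) = 47/102 ≈ 46.08%


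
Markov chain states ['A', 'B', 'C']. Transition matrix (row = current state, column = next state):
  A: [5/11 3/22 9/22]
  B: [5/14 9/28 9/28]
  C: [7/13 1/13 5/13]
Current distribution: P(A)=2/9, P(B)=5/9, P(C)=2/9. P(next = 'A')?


P(next=A) = Σᵢ P(now=i)×P(i→A)
= 2/9×5/11 + 5/9×5/14 + 2/9×7/13
= 10/99 + 25/126 + 14/117 = 839/2002

P = 839/2002 ≈ 0.4191


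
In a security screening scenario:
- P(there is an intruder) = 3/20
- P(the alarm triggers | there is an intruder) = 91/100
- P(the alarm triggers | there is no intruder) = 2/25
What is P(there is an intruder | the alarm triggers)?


Using Bayes' theorem:
P(A|B) = P(B|A)·P(A) / P(B)

P(the alarm triggers) = 91/100 × 3/20 + 2/25 × 17/20
= 273/2000 + 17/250 = 409/2000

P(there is an intruder|the alarm triggers) = (273/2000) / (409/2000) = 273/409

P(there is an intruder|the alarm triggers) = 273/409 ≈ 66.75%


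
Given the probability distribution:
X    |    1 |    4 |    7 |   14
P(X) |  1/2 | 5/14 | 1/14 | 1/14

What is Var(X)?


E[X] = 24/7
E[X²] = 166/7
Var(X) = E[X²] - (E[X])² = 166/7 - 576/49 = 586/49

Var(X) = 586/49 ≈ 11.9592


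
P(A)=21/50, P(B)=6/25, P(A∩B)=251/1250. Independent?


P(A)×P(B) = 63/625
P(A∩B) = 251/1250
Not equal → NOT independent

No, not independent


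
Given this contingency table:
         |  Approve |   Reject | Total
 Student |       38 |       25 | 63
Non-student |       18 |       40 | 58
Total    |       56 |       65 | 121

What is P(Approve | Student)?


P(Approve | Student) = 38/(38+25) = 38/63

P(Approve|Student) = 38/63 ≈ 60.32%


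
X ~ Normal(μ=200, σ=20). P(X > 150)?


z = (150-200)/20 = -2.5
P(X > 150) = 1 - P(Z ≤ -2.5) = 1 - 0.0062 = 0.9938

P(X > 150) ≈ 0.9938


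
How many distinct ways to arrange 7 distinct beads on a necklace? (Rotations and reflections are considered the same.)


Free circular arrangements: rotations and reflections both identified.
(n-1)!/2 = 6!/2 = 720/2 = 360

360


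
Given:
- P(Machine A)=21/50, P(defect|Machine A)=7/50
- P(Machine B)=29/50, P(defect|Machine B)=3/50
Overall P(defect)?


P(B) = Σ P(B|Aᵢ)×P(Aᵢ)
  7/50×21/50 = 147/2500
  3/50×29/50 = 87/2500
Sum = 117/1250

P(defect) = 117/1250 ≈ 9.36%


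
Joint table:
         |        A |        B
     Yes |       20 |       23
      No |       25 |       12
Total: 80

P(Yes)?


P(Yes) = (20+23)/80 = 43/80

P(Yes) = 43/80 ≈ 53.75%


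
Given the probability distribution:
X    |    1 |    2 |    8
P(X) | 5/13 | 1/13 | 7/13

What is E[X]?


E[X] = Σ x·P(X=x)
= (1)×(5/13) + (2)×(1/13) + (8)×(7/13)
= 63/13

E[X] = 63/13


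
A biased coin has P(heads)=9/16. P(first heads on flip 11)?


Geometric: P(X=11) = (1-p)^(k-1)×p = (7/16)^10×9/16 = 2542277241/17592186044416

P(X=11) = 2542277241/17592186044416 ≈ 0.01%


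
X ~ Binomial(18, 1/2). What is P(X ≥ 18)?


P(X ≥ 18) = Σ P(X=i) for i=18..18
P(X=18) = 1/262144
Sum = 1/262144

P(X ≥ 18) = 1/262144 ≈ 0.00%


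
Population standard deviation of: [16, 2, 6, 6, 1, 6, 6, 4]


Mean = 47/8
  (16-47/8)²=6561/64
  (2-47/8)²=961/64
  (6-47/8)²=1/64
  (6-47/8)²=1/64
  (1-47/8)²=1521/64
  (6-47/8)²=1/64
  (6-47/8)²=1/64
  (4-47/8)²=225/64
Σ(x-μ)² = 1159/8
σ² = (1159/8)/8 = 1159/64

σ = √(1159/64) ≈ 4.2555


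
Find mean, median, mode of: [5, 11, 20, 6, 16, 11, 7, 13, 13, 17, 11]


Sorted: [5, 6, 7, 11, 11, 11, 13, 13, 16, 17, 20]
Mean = 130/11
Median = 11
Freq: {5: 1, 11: 3, 20: 1, 6: 1, 16: 1, 7: 1, 13: 2, 17: 1}
Mode: [11]

Mean=130/11, Median=11, Mode=11


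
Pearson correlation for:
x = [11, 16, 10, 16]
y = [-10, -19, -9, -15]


n=4, Σx=53, Σy=-53, Σxy=-744, Σx²=733, Σy²=767
r = (4×(-744) - 53×(-53))/√((4×733 - 53²)(4×767 - (-53)²))
= -167/√(123×259) = -167/√31857 ≈ -167/178.4853 ≈ -0.9357

r ≈ -0.9357


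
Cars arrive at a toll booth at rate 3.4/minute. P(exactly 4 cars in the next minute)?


Poisson(λ=3.4): P(X=4) = e^(-λ)×λ^k/k!
= e^(-3.4) × 3.4^4 / 4!
≈ 0.03337326996 × 133.6336 / 24 ≈ 0.185825

P(X=4) ≈ 0.185825 ≈ 18.58%


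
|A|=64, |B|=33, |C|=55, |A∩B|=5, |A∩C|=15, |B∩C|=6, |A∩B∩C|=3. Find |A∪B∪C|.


|A∪B∪C| = 64+33+55-5-15-6+3 = 129

|A∪B∪C| = 129


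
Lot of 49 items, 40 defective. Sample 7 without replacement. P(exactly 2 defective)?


Hypergeometric: C(40,2)×C(9,5)/C(49,7)
= 780×126/85900584 = 585/511313

P(X=2) = 585/511313 ≈ 0.11%


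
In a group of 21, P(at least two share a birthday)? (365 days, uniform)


P(all different) = Π(365-i)/365 for i=0..20
= 0.556312
P(match) = 1 - 0.556312 = 0.443688

P ≈ 0.4437 ≈ 44.37%


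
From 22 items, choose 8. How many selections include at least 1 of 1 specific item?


Complement: C(22,8) - C(21,8) = 319770 - 203490 = 116280

116280


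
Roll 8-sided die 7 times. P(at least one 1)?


P(no 1)^7 = (7/8)^7 = 823543/2097152
P(≥1) = 1 - 823543/2097152 = 1273609/2097152

P = 1273609/2097152 ≈ 60.73%


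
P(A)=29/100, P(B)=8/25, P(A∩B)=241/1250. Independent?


P(A)×P(B) = 58/625
P(A∩B) = 241/1250
Not equal → NOT independent

No, not independent


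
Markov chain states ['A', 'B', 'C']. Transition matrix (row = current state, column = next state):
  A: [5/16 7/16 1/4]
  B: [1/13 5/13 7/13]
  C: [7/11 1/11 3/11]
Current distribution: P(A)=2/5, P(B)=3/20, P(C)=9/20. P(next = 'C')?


P(next=C) = Σᵢ P(now=i)×P(i→C)
= 2/5×1/4 + 3/20×7/13 + 9/20×3/11
= 1/10 + 21/260 + 27/220 = 217/715

P = 217/715 ≈ 0.3035


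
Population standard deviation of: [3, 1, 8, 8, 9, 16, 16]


Mean = 61/7
  (3-61/7)²=1600/49
  (1-61/7)²=2916/49
  (8-61/7)²=25/49
  (8-61/7)²=25/49
  (9-61/7)²=4/49
  (16-61/7)²=2601/49
  (16-61/7)²=2601/49
Σ(x-μ)² = 1396/7
σ² = (1396/7)/7 = 1396/49

σ = √(1396/49) ≈ 5.3376


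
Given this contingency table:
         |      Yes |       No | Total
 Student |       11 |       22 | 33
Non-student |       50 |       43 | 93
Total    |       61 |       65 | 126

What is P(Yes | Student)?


P(Yes | Student) = 11/(11+22) = 11/33 = 1/3

P(Yes|Student) = 1/3 ≈ 33.33%


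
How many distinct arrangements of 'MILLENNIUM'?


Letters: 10, freq: {'M': 2, 'I': 2, 'L': 2, 'E': 1, 'N': 2, 'U': 1}
10!/(2!×2!×2!×1!×2!×1!) = 3628800/16 = 226800

226800


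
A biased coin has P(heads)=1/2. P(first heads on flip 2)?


Geometric: P(X=2) = (1-p)^(k-1)×p = (1/2)^1×1/2 = 1/4

P(X=2) = 1/4 ≈ 25.00%


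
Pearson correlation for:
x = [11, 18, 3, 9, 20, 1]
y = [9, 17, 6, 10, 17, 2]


n=6, Σx=62, Σy=61, Σxy=855, Σx²=936, Σy²=799
r = (6×855 - 62×61)/√((6×936 - 62²)(6×799 - 61²))
= 1348/√(1772×1073) = 1348/√1901356 ≈ 1348/1378.8967 ≈ 0.9776

r ≈ 0.9776


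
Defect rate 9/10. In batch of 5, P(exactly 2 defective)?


Binomial: P(X=2) = C(5,2)×p^2×(1-p)^3
= 10 × 81/100 × 1/1000 = 81/10000

P(X=2) = 81/10000 ≈ 0.81%


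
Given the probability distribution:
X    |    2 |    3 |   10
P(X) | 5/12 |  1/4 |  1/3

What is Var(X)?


E[X] = 59/12
E[X²] = 149/4
Var(X) = E[X²] - (E[X])² = 149/4 - 3481/144 = 1883/144

Var(X) = 1883/144 ≈ 13.0764


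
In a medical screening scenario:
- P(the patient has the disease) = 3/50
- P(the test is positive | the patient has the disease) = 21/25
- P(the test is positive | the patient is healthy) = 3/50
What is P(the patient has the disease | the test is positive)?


Using Bayes' theorem:
P(A|B) = P(B|A)·P(A) / P(B)

P(the test is positive) = 21/25 × 3/50 + 3/50 × 47/50
= 63/1250 + 141/2500 = 267/2500

P(the patient has the disease|the test is positive) = (63/1250) / (267/2500) = 42/89

P(the patient has the disease|the test is positive) = 42/89 ≈ 47.19%


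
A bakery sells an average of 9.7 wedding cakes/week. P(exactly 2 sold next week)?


Poisson(λ=9.7): P(X=2) = e^(-λ)×λ^k/k!
= e^(-9.7) × 9.7^2 / 2!
≈ 6.128349505e-05 × 94.09 / 2 ≈ 0.002883

P(X=2) ≈ 0.002883 ≈ 0.29%


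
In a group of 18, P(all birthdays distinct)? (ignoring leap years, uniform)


P(all different) = Π(365-i)/365 for i=0..17
= (365/365)×(364/365)×...×(348/365)
= 0.653089

P ≈ 0.6531 ≈ 65.31%


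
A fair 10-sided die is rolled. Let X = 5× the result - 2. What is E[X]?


E[die] = (1+10)/2 = 11/2
E[X] = 5×11/2 - 2 = 51/2

E[X] = 51/2


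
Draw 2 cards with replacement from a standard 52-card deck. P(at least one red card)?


P(not a red card) = 26/52 = 1/2
P(none in 2 draws) = (1/2)^2 = 1/4
P(≥1 red card) = 1 - 1/4 = 3/4

P = 3/4 ≈ 75.00%


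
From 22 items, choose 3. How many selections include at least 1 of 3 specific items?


Complement: C(22,3) - C(19,3) = 1540 - 969 = 571

571


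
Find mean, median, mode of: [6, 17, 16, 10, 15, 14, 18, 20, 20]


Sorted: [6, 10, 14, 15, 16, 17, 18, 20, 20]
Mean = 136/9
Median = 16
Freq: {6: 1, 17: 1, 16: 1, 10: 1, 15: 1, 14: 1, 18: 1, 20: 2}
Mode: [20]

Mean=136/9, Median=16, Mode=20


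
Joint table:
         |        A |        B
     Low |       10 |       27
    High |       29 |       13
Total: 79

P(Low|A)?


P(Low|A) = 10/(10+29) = 10/39

P = 10/39 ≈ 25.64%


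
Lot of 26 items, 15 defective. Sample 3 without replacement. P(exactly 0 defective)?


Hypergeometric: C(15,0)×C(11,3)/C(26,3)
= 1×165/2600 = 33/520

P(X=0) = 33/520 ≈ 6.35%


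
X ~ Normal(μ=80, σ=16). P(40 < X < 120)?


z₁=(40-80)/16=-2.5, z₂=(120-80)/16=2.5
P = Φ(2.5) - Φ(-2.5) = 0.993790 - 0.006210 = 0.987580 ≈ 0.9876

P(40 < X < 120) ≈ 0.9876


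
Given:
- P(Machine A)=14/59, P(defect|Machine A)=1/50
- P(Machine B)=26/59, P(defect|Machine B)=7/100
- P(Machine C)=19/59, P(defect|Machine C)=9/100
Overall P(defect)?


P(B) = Σ P(B|Aᵢ)×P(Aᵢ)
  1/50×14/59 = 7/1475
  7/100×26/59 = 91/2950
  9/100×19/59 = 171/5900
Sum = 381/5900

P(defect) = 381/5900 ≈ 6.46%


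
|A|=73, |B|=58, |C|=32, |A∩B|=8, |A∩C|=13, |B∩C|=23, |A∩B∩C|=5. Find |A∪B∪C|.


|A∪B∪C| = 73+58+32-8-13-23+5 = 124

|A∪B∪C| = 124


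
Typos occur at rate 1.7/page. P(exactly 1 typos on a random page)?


Poisson(λ=1.7): P(X=1) = e^(-λ)×λ^k/k!
= e^(-1.7) × 1.7^1 / 1!
≈ 0.1826835241 × 1.7 / 1 ≈ 0.310562

P(X=1) ≈ 0.310562 ≈ 31.06%


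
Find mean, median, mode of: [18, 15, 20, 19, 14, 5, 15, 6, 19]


Sorted: [5, 6, 14, 15, 15, 18, 19, 19, 20]
Mean = 131/9
Median = 15
Freq: {18: 1, 15: 2, 20: 1, 19: 2, 14: 1, 5: 1, 6: 1}
Mode: [15, 19]

Mean=131/9, Median=15, Mode=[15, 19]


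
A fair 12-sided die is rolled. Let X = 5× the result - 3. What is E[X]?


E[die] = (1+12)/2 = 13/2
E[X] = 5×13/2 - 3 = 59/2

E[X] = 59/2


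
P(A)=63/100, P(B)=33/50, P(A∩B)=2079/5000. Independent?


P(A)×P(B) = 2079/5000
P(A∩B) = 2079/5000
Equal ✓ → Independent

Yes, independent


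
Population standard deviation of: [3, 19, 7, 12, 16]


Mean = 57/5
  (3-57/5)²=1764/25
  (19-57/5)²=1444/25
  (7-57/5)²=484/25
  (12-57/5)²=9/25
  (16-57/5)²=529/25
Σ(x-μ)² = 846/5
σ² = (846/5)/5 = 846/25

σ = √(846/25) ≈ 5.8172


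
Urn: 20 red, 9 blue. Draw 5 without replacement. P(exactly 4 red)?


Hypergeometric: C(20,4)×C(9,1)/C(29,5)
= 4845×9/118755 = 969/2639

P(X=4) = 969/2639 ≈ 36.72%


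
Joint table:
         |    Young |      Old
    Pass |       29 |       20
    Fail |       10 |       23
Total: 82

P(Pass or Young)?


P(Pass∨Young) = P(Pass) + P(Young) - P(Pass∧Young)
= (49 + 39 - 29)/82 = 59/82

P = 59/82 ≈ 71.95%


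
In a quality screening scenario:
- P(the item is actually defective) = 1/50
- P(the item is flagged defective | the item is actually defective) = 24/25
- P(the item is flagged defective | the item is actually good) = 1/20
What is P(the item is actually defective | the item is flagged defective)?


Using Bayes' theorem:
P(A|B) = P(B|A)·P(A) / P(B)

P(the item is flagged defective) = 24/25 × 1/50 + 1/20 × 49/50
= 12/625 + 49/1000 = 341/5000

P(the item is actually defective|the item is flagged defective) = (12/625) / (341/5000) = 96/341

P(the item is actually defective|the item is flagged defective) = 96/341 ≈ 28.15%


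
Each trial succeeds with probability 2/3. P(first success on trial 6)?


Geometric: P(X=6) = (1-p)^(k-1)×p = (1/3)^5×2/3 = 2/729

P(X=6) = 2/729 ≈ 0.27%


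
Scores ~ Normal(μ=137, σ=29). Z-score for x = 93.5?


z = (x - μ)/σ = (93.5 - 137)/29 = -1.5

z = -1.5


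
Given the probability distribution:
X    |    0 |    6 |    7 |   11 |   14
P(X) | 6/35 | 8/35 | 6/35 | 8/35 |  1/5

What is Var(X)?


E[X] = 276/35
E[X²] = 2922/35
Var(X) = E[X²] - (E[X])² = 2922/35 - 76176/1225 = 26094/1225

Var(X) = 26094/1225 ≈ 21.3012


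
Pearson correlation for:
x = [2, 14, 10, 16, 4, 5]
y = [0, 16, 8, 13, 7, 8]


n=6, Σx=51, Σy=52, Σxy=580, Σx²=597, Σy²=602
r = (6×580 - 51×52)/√((6×597 - 51²)(6×602 - 52²))
= 828/√(981×908) = 828/√890748 ≈ 828/943.7945 ≈ 0.8773

r ≈ 0.8773


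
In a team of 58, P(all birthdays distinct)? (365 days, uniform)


P(all different) = Π(365-i)/365 for i=0..57
= (365/365)×(364/365)×...×(308/365)
= 0.008335

P ≈ 0.0083 ≈ 0.83%


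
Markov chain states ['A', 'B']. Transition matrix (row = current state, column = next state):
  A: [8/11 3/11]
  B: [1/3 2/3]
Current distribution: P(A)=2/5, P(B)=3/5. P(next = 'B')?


P(next=B) = Σᵢ P(now=i)×P(i→B)
= 2/5×3/11 + 3/5×2/3
= 6/55 + 2/5 = 28/55

P = 28/55 ≈ 0.5091


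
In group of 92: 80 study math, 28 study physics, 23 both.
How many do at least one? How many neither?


|A∪B| = 80+28-23 = 85
Neither = 92-85 = 7

At least one: 85; Neither: 7


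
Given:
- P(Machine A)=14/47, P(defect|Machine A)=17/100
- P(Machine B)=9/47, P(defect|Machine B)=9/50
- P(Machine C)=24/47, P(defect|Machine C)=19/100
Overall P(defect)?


P(B) = Σ P(B|Aᵢ)×P(Aᵢ)
  17/100×14/47 = 119/2350
  9/50×9/47 = 81/2350
  19/100×24/47 = 114/1175
Sum = 214/1175

P(defect) = 214/1175 ≈ 18.21%


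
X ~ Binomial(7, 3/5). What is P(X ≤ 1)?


P(X ≤ 1) = Σ P(X=i) for i=0..1
P(X=0) = 128/78125
P(X=1) = 1344/78125
Sum = 1472/78125

P(X ≤ 1) = 1472/78125 ≈ 1.88%


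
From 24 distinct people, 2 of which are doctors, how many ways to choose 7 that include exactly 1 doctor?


Choose 1 of the 2 doctors and 6 of the other 22 people:
C(2,1)×C(22,6) = 2×74613 = 149226

149226


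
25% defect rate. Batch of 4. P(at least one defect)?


P(all good) = (3/4)^4 = 81/256
P(≥1 defect) = 175/256

P = 175/256 ≈ 68.36%


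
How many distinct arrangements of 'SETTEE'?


Letters: 6, freq: {'S': 1, 'E': 3, 'T': 2}
6!/(1!×3!×2!) = 720/12 = 60

60


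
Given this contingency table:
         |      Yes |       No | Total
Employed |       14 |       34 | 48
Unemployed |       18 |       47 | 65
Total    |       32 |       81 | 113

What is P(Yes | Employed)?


P(Yes | Employed) = 14/(14+34) = 14/48 = 7/24

P(Yes|Employed) = 7/24 ≈ 29.17%


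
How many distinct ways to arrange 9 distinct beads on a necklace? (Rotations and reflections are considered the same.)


Free circular arrangements: rotations and reflections both identified.
(n-1)!/2 = 8!/2 = 40320/2 = 20160

20160


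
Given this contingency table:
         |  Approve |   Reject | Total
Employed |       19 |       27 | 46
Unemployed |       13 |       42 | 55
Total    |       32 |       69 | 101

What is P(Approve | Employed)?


P(Approve | Employed) = 19/(19+27) = 19/46

P(Approve|Employed) = 19/46 ≈ 41.30%


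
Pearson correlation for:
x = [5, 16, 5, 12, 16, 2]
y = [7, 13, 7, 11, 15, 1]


n=6, Σx=56, Σy=54, Σxy=652, Σx²=710, Σy²=614
r = (6×652 - 56×54)/√((6×710 - 56²)(6×614 - 54²))
= 888/√(1124×768) = 888/√863232 ≈ 888/929.1028 ≈ 0.9558

r ≈ 0.9558


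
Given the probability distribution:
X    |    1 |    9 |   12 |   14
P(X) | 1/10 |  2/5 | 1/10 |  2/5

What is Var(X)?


E[X] = 21/2
E[X²] = 1253/10
Var(X) = E[X²] - (E[X])² = 1253/10 - 441/4 = 301/20

Var(X) = 301/20 ≈ 15.0500


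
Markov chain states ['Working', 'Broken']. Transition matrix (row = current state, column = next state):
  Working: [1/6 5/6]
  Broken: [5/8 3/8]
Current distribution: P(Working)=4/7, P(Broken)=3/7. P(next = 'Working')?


P(next=Working) = Σᵢ P(now=i)×P(i→Working)
= 4/7×1/6 + 3/7×5/8
= 2/21 + 15/56 = 61/168

P = 61/168 ≈ 0.3631


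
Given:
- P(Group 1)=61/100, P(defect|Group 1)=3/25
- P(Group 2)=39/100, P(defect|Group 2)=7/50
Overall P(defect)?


P(B) = Σ P(B|Aᵢ)×P(Aᵢ)
  3/25×61/100 = 183/2500
  7/50×39/100 = 273/5000
Sum = 639/5000

P(defect) = 639/5000 ≈ 12.78%


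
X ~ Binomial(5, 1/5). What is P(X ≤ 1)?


P(X ≤ 1) = Σ P(X=i) for i=0..1
P(X=0) = 1024/3125
P(X=1) = 256/625
Sum = 2304/3125

P(X ≤ 1) = 2304/3125 ≈ 73.73%


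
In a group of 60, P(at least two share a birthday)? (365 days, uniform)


P(all different) = Π(365-i)/365 for i=0..59
= 0.005877
P(match) = 1 - 0.005877 = 0.994123

P ≈ 0.9941 ≈ 99.41%


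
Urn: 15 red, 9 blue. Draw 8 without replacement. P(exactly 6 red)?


Hypergeometric: C(15,6)×C(9,2)/C(24,8)
= 5005×36/735471 = 1820/7429

P(X=6) = 1820/7429 ≈ 24.50%
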